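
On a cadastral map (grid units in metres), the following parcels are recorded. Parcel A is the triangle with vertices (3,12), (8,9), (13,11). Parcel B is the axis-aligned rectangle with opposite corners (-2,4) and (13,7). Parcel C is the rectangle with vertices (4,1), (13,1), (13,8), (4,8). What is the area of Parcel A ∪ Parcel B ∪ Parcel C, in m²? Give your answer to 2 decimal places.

By inclusion–exclusion:
Individual areas: |Parcel A| = 12.5, |Parcel B| = 45, |Parcel C| = 63.
|Parcel A∩Parcel B| = 0.
|Parcel A∩Parcel C| = 0.
|Parcel B∩Parcel C|: x∈[4,13], y∈[4,7] → 9·3 = 27.
|Parcel A∩Parcel B∩Parcel C| = 0.
|Parcel A ∪ Parcel B ∪ Parcel C| = 120.5 − 27 + 0 = 93.50.

93.50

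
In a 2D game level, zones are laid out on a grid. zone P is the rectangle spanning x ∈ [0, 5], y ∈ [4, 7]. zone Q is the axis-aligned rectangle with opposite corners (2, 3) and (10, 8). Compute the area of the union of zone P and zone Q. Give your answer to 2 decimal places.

46.00

By inclusion–exclusion:
Individual areas: |zone P| = 15, |zone Q| = 40.
|zone P∩zone Q|: x∈[2,5], y∈[4,7] → 3·3 = 9.
|zone P ∪ zone Q| = 55 − 9 = 46.00.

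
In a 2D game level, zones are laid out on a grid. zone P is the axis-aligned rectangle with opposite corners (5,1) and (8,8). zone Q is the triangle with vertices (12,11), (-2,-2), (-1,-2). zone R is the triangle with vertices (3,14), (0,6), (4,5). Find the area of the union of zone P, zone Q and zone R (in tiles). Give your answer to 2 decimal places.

43.82

By inclusion–exclusion:
Individual areas: |zone P| = 21, |zone Q| = 6.5, |zone R| = 17.5.
|zone P∩zone Q| = 1.1786.
|zone P∩zone R| = 0.
|zone Q∩zone R| = 0.
|zone P∩zone Q∩zone R| = 0.
|zone P ∪ zone Q ∪ zone R| = 45 − 1.1786 + 0 = 43.82.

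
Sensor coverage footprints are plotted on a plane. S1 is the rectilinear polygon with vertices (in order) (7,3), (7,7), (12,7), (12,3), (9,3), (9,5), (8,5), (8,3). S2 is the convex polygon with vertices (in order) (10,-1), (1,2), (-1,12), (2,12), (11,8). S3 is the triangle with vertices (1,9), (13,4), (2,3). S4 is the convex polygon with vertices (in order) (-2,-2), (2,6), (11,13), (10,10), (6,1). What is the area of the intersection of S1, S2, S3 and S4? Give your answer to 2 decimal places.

1.97

The intersection is the polygon with vertices (7,3.454), (7,6.5), (8.219,5.992), (7.095,3.463).
By the shoelace formula its area is 1.97.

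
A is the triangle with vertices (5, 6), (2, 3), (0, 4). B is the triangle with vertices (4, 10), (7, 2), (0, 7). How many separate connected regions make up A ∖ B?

A ∖ B is a single connected region.

1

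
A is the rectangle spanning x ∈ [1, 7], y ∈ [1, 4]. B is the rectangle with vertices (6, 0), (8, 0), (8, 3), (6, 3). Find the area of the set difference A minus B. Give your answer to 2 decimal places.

|A∩B|: x∈[6,7], y∈[1,3] → 1·2 = 2.
|A| = 18.
|A ∖ B| = |A| − |A∩B| = 18 − 2 = 16.00.

16.00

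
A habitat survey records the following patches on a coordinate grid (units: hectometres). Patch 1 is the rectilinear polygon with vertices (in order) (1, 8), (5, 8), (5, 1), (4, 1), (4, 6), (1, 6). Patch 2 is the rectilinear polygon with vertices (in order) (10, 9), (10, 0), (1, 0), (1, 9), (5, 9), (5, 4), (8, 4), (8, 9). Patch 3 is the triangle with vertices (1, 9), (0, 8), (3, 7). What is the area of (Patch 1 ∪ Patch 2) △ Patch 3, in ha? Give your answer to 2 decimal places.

65.33

|Patch 1 ∪ Patch 2| = 66.
|(Patch 1 ∪ Patch 2) ∩ Patch 3| = 1.3333.
|(Patch 1 ∪ Patch 2) △ Patch 3| = 66 + 2 − 2.6667 = 65.33.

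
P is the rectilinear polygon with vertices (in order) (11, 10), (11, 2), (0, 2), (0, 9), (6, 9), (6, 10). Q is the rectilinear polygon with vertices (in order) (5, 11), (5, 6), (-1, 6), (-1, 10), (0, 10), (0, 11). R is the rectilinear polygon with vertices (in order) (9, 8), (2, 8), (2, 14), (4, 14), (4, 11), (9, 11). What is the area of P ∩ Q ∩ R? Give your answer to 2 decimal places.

3.00

The intersection is the polygon with vertices (5,9), (5,8), (2,8), (2,9).
By the shoelace formula its area is 3.00.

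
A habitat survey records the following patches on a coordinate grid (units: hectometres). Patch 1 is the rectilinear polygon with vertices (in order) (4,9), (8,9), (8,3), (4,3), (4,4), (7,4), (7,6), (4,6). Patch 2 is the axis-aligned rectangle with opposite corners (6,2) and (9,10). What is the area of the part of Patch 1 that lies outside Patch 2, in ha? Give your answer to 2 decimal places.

|Patch 1| = 18, |Patch 1∩Patch 2| = 10.
|Patch 1 ∖ Patch 2| = |Patch 1| − |Patch 1∩Patch 2| = 18 − 10 = 8.00.

8.00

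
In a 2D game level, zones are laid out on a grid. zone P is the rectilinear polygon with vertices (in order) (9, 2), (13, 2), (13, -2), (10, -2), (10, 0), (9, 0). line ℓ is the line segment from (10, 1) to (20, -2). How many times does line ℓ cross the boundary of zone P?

1

The segment meets the boundary at (13,0.1).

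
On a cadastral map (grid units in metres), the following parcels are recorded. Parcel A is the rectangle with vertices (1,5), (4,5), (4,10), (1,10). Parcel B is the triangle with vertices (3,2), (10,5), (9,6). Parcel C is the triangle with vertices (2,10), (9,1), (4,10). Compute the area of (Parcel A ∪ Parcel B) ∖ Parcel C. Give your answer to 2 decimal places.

16.95

|Parcel A ∪ Parcel B| = 20.
|(Parcel A ∪ Parcel B) ∩ Parcel C| = 3.0478.
|(Parcel A ∪ Parcel B) ∖ Parcel C| = 20 − 3.0478 = 16.95.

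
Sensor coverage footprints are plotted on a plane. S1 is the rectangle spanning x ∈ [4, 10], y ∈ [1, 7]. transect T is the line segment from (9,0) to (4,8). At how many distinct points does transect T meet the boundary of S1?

The segment meets the boundary at (4.625,7), (8.375,1).

2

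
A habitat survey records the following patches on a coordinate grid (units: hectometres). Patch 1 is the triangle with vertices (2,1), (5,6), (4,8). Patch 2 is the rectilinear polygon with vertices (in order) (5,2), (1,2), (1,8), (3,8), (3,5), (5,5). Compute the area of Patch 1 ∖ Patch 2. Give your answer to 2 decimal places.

3.14

|Patch 1| = 5.5, |Patch 1∩Patch 2| = 2.3571.
|Patch 1 ∖ Patch 2| = |Patch 1| − |Patch 1∩Patch 2| = 5.5 − 2.3571 = 3.14.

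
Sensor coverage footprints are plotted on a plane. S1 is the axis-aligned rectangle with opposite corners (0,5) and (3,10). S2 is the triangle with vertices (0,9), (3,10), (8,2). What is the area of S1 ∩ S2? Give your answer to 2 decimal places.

5.44

The intersection is the polygon with vertices (3,6.375), (0,9), (3,10).
By the shoelace formula its area is 5.44.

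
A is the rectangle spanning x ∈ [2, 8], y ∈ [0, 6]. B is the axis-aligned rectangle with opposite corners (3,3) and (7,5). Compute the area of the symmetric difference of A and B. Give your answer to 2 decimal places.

28.00

|A∩B|: x∈[3,7], y∈[3,5] → 4·2 = 8.
|A △ B| = |A| + |B| − 2·|A∩B| = 36 + 8 − 16 = 28.00.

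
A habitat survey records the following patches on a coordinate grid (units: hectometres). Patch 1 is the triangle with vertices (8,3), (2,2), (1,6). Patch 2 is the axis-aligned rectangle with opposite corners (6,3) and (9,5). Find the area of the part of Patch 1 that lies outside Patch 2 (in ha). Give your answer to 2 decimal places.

11.64

|Patch 1| = 12.5, |Patch 1∩Patch 2| = 0.8571.
|Patch 1 ∖ Patch 2| = |Patch 1| − |Patch 1∩Patch 2| = 12.5 − 0.8571 = 11.64.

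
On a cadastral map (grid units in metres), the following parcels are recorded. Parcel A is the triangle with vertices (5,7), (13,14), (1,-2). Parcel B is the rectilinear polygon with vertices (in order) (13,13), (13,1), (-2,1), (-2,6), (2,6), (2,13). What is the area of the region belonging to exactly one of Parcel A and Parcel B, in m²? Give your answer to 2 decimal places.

|Parcel A| = 22, |Parcel B| = 152, |Parcel A∩Parcel B| = 20.4286.
|Parcel A △ Parcel B| = |Parcel A| + |Parcel B| − 2·|Parcel A∩Parcel B| = 22 + 152 − 40.8571 = 133.14.

133.14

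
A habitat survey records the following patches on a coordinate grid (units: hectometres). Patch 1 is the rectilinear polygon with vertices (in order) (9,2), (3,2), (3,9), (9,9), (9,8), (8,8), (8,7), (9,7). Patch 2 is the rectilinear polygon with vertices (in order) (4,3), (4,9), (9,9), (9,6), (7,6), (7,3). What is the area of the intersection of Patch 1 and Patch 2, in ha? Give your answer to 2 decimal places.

23.00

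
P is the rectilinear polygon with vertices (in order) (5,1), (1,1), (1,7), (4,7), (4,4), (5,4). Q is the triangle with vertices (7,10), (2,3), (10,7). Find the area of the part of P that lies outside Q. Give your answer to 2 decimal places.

|P| = 21, |P∩Q| = 1.8.
|P ∖ Q| = |P| − |P∩Q| = 21 − 1.8 = 19.20.

19.20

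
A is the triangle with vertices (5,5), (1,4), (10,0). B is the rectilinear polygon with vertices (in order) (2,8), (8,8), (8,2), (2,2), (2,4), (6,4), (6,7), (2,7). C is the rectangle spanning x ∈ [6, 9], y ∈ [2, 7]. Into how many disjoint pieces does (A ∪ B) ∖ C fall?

(A ∪ B) ∖ C splits into 2 disjoint pieces (area 13.2222, area 6).

2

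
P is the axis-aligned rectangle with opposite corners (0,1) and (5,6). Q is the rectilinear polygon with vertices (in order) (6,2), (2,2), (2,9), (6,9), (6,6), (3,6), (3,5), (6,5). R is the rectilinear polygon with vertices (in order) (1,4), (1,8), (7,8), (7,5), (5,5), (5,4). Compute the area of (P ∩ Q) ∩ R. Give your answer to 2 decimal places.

4.00

|P ∩ Q| = 10.
|(P ∩ Q) ∩ R| = 4.00.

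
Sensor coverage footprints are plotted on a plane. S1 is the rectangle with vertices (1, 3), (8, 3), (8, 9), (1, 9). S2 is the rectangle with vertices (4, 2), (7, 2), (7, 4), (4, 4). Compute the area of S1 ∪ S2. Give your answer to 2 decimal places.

45.00

By inclusion–exclusion:
Individual areas: |S1| = 42, |S2| = 6.
|S1∩S2|: x∈[4,7], y∈[3,4] → 3·1 = 3.
|S1 ∪ S2| = 48 − 3 = 45.00.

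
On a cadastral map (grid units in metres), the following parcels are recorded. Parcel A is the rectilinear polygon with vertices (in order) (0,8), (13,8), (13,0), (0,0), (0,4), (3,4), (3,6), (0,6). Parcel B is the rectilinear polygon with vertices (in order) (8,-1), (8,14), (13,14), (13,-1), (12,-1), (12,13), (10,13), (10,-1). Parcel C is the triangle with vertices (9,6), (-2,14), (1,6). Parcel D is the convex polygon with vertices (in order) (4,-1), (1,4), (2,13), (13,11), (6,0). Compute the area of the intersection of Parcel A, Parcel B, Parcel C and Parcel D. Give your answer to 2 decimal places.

The intersection is the polygon with vertices (9,6), (8,6), (8,6.727).
By the shoelace formula its area is 0.36.

0.36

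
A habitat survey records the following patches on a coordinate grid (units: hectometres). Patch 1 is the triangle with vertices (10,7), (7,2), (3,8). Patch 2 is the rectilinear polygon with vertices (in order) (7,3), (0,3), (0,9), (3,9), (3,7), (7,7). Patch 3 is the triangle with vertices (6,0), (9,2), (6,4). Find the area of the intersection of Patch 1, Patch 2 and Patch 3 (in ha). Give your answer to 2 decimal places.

0.58

The intersection is the polygon with vertices (7,3), (6.333,3), (6,3.5), (6,4), (7,3.333).
By the shoelace formula its area is 0.58.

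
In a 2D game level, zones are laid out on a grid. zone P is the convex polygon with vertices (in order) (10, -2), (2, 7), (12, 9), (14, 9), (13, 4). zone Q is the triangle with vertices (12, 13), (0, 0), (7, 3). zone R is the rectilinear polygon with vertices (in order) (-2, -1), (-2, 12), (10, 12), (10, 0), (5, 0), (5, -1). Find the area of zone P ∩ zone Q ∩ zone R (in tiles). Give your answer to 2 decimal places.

The intersection is the polygon with vertices (7.472,8.094), (9.778,8.556), (7,3), (5.954,2.552), (4.189,4.538).
By the shoelace formula its area is 14.72.

14.72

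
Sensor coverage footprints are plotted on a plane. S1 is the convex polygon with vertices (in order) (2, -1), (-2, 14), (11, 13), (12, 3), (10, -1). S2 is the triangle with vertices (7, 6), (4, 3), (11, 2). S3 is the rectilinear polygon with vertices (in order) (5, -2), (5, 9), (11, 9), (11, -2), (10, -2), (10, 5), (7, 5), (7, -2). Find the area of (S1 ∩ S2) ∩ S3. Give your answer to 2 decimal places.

5.50

|S1 ∩ S2| = 12.
|(S1 ∩ S2) ∩ S3| = 5.50.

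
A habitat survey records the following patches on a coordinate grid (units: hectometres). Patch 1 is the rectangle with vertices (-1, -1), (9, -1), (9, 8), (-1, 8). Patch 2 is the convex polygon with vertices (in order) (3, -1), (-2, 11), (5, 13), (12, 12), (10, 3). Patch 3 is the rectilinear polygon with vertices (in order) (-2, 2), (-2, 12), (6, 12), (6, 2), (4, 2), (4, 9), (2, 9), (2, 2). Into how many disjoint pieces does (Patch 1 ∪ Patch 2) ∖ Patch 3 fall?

(Patch 1 ∪ Patch 2) ∖ Patch 3 is a single connected region.

1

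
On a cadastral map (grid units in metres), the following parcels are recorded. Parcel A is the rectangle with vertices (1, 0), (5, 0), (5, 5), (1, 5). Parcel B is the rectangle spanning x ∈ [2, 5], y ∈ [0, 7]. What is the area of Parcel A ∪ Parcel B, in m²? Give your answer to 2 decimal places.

26.00

By inclusion–exclusion:
Individual areas: |Parcel A| = 20, |Parcel B| = 21.
|Parcel A∩Parcel B|: x∈[2,5], y∈[0,5] → 3·5 = 15.
|Parcel A ∪ Parcel B| = 41 − 15 = 26.00.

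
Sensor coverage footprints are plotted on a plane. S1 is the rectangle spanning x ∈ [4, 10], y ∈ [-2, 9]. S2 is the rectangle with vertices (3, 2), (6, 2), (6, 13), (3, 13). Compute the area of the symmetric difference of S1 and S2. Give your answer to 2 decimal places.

71.00

|S1∩S2|: x∈[4,6], y∈[2,9] → 2·7 = 14.
|S1 △ S2| = |S1| + |S2| − 2·|S1∩S2| = 66 + 33 − 28 = 71.00.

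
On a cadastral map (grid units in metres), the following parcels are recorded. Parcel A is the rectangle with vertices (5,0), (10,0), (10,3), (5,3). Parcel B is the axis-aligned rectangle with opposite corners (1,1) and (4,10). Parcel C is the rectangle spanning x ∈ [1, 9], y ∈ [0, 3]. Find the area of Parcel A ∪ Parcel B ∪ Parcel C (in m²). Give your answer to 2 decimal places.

By inclusion–exclusion:
Individual areas: |Parcel A| = 15, |Parcel B| = 27, |Parcel C| = 24.
|Parcel A∩Parcel B| = 0 (no overlap).
|Parcel A∩Parcel C|: x∈[5,9], y∈[0,3] → 4·3 = 12.
|Parcel B∩Parcel C|: x∈[1,4], y∈[1,3] → 3·2 = 6.
|Parcel A∩Parcel B∩Parcel C| = 0.
|Parcel A ∪ Parcel B ∪ Parcel C| = 66 − 18 + 0 = 48.00.

48.00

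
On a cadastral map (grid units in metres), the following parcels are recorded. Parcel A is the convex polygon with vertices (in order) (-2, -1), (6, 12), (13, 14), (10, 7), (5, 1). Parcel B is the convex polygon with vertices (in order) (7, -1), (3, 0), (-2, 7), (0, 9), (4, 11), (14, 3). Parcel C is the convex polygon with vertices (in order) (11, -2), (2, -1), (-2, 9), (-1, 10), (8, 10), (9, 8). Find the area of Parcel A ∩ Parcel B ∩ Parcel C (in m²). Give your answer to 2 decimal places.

45.41

The intersection is the polygon with vertices (9.238,6.809), (9.355,6.226), (5,1), (2.746,0.356), (0.645,3.297), (4.769,10), (5.25,10).
By the shoelace formula its area is 45.41.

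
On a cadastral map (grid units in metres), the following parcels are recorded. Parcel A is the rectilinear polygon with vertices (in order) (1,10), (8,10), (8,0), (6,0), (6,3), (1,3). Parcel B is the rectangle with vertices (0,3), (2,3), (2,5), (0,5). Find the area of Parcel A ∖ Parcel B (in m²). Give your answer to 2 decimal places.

|Parcel A| = 55, |Parcel A∩Parcel B| = 2.
|Parcel A ∖ Parcel B| = |Parcel A| − |Parcel A∩Parcel B| = 55 − 2 = 53.00.

53.00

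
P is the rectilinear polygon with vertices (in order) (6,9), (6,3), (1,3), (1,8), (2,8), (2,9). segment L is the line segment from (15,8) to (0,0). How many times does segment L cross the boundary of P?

2

The segment meets the boundary at (5.625,3), (6,3.2).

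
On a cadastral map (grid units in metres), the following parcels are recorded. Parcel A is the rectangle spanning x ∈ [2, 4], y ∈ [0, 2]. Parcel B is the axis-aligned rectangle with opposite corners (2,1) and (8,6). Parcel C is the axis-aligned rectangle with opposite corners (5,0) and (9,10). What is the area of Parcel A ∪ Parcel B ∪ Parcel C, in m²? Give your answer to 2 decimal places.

57.00

By inclusion–exclusion:
Individual areas: |Parcel A| = 4, |Parcel B| = 30, |Parcel C| = 40.
|Parcel A∩Parcel B|: x∈[2,4], y∈[1,2] → 2·1 = 2.
|Parcel A∩Parcel C| = 0 (no overlap).
|Parcel B∩Parcel C|: x∈[5,8], y∈[1,6] → 3·5 = 15.
|Parcel A∩Parcel B∩Parcel C| = 0.
|Parcel A ∪ Parcel B ∪ Parcel C| = 74 − 17 + 0 = 57.00.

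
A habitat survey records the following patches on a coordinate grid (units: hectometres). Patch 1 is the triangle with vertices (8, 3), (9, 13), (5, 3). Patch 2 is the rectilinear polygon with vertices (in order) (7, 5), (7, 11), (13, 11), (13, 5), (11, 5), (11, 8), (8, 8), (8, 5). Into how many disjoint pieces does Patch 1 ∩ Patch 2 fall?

1

Patch 1 ∩ Patch 2 is a single connected region.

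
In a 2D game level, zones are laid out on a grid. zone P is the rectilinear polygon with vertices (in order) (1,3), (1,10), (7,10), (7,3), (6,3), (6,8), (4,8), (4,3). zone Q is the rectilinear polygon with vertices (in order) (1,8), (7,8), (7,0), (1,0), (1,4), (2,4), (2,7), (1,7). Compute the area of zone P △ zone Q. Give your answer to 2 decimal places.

43.00

|zone P| = 32, |zone Q| = 45, |zone P∩zone Q| = 17.
|zone P △ zone Q| = |zone P| + |zone Q| − 2·|zone P∩zone Q| = 32 + 45 − 34 = 43.00.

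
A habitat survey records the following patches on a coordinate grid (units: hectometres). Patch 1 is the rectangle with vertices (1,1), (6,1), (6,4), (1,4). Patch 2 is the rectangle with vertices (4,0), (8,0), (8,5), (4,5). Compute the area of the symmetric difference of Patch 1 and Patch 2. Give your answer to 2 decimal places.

|Patch 1∩Patch 2|: x∈[4,6], y∈[1,4] → 2·3 = 6.
|Patch 1 △ Patch 2| = |Patch 1| + |Patch 2| − 2·|Patch 1∩Patch 2| = 15 + 20 − 12 = 23.00.

23.00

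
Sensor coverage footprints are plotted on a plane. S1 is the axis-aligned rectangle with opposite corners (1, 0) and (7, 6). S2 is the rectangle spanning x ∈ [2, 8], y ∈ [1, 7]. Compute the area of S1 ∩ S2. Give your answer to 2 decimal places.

|S1∩S2|: x∈[2,7], y∈[1,6] → 5·5 = 25.

25.00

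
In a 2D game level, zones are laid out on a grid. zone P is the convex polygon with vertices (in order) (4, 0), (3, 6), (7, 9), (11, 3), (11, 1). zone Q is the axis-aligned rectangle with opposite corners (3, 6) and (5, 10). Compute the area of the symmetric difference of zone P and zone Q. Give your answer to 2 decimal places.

52.50

|zone P| = 47.5, |zone Q| = 8, |zone P∩zone Q| = 1.5.
|zone P △ zone Q| = |zone P| + |zone Q| − 2·|zone P∩zone Q| = 47.5 + 8 − 3 = 52.50.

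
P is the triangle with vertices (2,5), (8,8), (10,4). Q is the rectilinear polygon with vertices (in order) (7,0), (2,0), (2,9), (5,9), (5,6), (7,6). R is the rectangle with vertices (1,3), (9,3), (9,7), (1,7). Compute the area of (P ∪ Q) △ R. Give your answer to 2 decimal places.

30.19

|P ∪ Q| = 48.1875.
|(P ∪ Q) ∩ R| = 25.
|(P ∪ Q) △ R| = 48.1875 + 32 − 50 = 30.19.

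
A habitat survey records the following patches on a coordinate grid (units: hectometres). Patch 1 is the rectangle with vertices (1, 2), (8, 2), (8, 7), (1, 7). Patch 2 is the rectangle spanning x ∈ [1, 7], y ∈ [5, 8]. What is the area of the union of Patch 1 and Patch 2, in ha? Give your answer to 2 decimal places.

41.00

By inclusion–exclusion:
Individual areas: |Patch 1| = 35, |Patch 2| = 18.
|Patch 1∩Patch 2|: x∈[1,7], y∈[5,7] → 6·2 = 12.
|Patch 1 ∪ Patch 2| = 53 − 12 = 41.00.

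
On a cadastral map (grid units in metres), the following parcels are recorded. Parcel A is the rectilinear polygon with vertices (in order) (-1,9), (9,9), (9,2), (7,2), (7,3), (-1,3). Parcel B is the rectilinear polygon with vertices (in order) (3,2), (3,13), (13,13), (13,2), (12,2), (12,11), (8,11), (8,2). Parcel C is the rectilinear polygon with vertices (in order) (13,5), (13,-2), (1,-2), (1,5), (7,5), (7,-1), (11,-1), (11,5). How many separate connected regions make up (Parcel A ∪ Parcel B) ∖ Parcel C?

(Parcel A ∪ Parcel B) ∖ Parcel C is a single connected region.

1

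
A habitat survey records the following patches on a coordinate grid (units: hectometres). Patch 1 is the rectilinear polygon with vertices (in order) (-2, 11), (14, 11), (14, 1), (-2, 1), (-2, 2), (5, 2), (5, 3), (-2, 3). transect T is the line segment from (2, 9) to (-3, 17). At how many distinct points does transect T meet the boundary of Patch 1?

1

The segment meets the boundary at (0.75,11).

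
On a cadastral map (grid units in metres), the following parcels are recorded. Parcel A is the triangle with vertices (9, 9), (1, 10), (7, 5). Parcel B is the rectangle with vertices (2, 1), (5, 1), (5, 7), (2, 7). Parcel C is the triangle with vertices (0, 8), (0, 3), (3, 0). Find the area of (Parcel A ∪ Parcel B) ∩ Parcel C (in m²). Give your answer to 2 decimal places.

The region (Parcel A ∪ Parcel B) ∩ Parcel C is the polygon with vertices (2,1), (2,2.667), (2.625,1).
By the shoelace formula its area is 0.52.

0.52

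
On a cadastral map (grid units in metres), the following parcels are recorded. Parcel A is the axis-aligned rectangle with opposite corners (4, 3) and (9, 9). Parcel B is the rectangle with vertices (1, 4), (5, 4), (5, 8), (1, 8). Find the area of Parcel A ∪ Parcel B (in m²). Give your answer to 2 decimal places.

42.00

By inclusion–exclusion:
Individual areas: |Parcel A| = 30, |Parcel B| = 16.
|Parcel A∩Parcel B|: x∈[4,5], y∈[4,8] → 1·4 = 4.
|Parcel A ∪ Parcel B| = 46 − 4 = 42.00.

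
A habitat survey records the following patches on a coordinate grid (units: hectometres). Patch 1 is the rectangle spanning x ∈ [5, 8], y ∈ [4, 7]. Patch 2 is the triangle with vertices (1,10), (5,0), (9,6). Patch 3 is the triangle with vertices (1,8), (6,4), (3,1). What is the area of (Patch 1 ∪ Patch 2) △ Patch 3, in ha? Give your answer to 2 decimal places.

|Patch 1 ∪ Patch 2| = 32.3333.
|(Patch 1 ∪ Patch 2) ∩ Patch 3| = 6.3908.
|(Patch 1 ∪ Patch 2) △ Patch 3| = 32.3333 + 13.5 − 12.7815 = 33.05.

33.05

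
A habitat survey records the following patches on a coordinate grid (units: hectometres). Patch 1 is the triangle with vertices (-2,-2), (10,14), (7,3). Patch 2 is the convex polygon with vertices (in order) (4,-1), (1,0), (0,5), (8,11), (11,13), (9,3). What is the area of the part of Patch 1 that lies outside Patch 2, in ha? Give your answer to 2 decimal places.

|Patch 1| = 42, |Patch 1∩Patch 2| = 37.121.
|Patch 1 ∖ Patch 2| = |Patch 1| − |Patch 1∩Patch 2| = 42 − 37.121 = 4.88.

4.88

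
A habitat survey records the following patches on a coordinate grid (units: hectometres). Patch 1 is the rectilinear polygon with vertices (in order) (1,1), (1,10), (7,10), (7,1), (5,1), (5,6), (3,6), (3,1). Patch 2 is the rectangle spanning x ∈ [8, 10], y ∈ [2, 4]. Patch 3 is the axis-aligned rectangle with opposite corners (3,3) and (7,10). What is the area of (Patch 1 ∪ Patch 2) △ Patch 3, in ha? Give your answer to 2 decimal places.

|Patch 1 ∪ Patch 2| = 48.
|(Patch 1 ∪ Patch 2) ∩ Patch 3| = 22.
|(Patch 1 ∪ Patch 2) △ Patch 3| = 48 + 28 − 44 = 32.00.

32.00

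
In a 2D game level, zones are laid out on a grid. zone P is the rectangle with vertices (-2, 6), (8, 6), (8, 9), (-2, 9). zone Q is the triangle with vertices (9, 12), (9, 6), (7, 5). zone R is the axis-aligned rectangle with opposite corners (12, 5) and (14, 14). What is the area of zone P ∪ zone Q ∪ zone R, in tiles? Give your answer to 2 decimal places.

By inclusion–exclusion:
Individual areas: |zone P| = 30, |zone Q| = 6, |zone R| = 18.
|zone P∩zone Q| = 0.8929.
|zone P∩zone R| = 0 (no overlap).
|zone Q∩zone R| = 0.
|zone P∩zone Q∩zone R| = 0.
|zone P ∪ zone Q ∪ zone R| = 54 − 0.8929 + 0 = 53.11.

53.11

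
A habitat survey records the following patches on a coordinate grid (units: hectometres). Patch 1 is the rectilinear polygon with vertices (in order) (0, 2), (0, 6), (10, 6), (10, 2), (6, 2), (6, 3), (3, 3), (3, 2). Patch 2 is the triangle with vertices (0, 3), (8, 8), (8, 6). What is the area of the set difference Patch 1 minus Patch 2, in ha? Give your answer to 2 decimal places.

32.20

|Patch 1| = 37, |Patch 1∩Patch 2| = 4.8.
|Patch 1 ∖ Patch 2| = |Patch 1| − |Patch 1∩Patch 2| = 37 − 4.8 = 32.20.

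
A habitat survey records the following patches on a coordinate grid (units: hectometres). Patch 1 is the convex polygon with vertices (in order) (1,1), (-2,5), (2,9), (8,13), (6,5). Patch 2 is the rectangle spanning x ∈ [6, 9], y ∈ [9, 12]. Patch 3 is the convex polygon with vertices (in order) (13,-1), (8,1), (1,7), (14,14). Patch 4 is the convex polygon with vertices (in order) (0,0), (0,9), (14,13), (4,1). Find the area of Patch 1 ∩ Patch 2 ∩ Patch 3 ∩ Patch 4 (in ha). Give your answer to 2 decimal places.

1.18

The intersection is the polygon with vertices (6,9), (6,9.692), (7.356,10.422), (7,9).
By the shoelace formula its area is 1.18.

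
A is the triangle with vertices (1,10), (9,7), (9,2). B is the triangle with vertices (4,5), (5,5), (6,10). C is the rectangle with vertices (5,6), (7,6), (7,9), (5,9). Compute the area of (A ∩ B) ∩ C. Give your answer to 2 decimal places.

The region (A ∩ B) ∩ C is the polygon with vertices (5.2,6), (5,6), (5,7.5), (5.348,8.37), (5.651,8.256).
By the shoelace formula its area is 0.87.

0.87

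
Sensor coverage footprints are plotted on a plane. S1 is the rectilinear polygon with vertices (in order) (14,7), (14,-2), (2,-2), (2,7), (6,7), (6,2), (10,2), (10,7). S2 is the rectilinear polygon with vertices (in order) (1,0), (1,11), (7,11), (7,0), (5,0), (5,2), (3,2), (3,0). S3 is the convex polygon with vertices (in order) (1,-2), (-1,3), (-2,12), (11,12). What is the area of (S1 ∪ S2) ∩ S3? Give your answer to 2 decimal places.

The region (S1 ∪ S2) ∩ S3 is the polygon with vertices (2,0), (1,0), (1,11), (7,11), (7,6.4), (2,-0.6).
By the shoelace formula its area is 51.50.

51.50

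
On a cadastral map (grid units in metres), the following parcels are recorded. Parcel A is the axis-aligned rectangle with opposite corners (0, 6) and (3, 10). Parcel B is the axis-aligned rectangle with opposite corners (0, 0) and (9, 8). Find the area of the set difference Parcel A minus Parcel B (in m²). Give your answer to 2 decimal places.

|Parcel A∩Parcel B|: x∈[0,3], y∈[6,8] → 3·2 = 6.
|Parcel A| = 12.
|Parcel A ∖ Parcel B| = |Parcel A| − |Parcel A∩Parcel B| = 12 − 6 = 6.00.

6.00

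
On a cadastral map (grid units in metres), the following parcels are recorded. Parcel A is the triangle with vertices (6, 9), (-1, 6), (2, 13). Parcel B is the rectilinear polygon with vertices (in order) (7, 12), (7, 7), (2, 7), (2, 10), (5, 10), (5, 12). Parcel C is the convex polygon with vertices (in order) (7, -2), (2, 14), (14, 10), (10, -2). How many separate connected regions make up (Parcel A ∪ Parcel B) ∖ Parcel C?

(Parcel A ∪ Parcel B) ∖ Parcel C is a single connected region.

1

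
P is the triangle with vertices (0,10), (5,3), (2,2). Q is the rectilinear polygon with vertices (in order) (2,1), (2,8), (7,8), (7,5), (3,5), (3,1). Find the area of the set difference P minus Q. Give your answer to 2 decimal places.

8.44

|P| = 13, |P∩Q| = 4.5619.
|P ∖ Q| = |P| − |P∩Q| = 13 − 4.5619 = 8.44.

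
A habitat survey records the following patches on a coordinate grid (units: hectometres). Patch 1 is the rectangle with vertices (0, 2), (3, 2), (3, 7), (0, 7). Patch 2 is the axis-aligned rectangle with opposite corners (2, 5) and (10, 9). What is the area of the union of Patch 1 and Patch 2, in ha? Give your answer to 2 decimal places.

45.00

By inclusion–exclusion:
Individual areas: |Patch 1| = 15, |Patch 2| = 32.
|Patch 1∩Patch 2|: x∈[2,3], y∈[5,7] → 1·2 = 2.
|Patch 1 ∪ Patch 2| = 47 − 2 = 45.00.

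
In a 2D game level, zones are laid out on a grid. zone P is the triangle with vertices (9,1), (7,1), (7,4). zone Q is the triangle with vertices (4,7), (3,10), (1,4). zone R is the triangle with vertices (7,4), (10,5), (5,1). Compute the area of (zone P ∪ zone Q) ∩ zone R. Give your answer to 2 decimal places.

The region (zone P ∪ zone Q) ∩ zone R is the polygon with vertices (7,4), (7.609,3.087), (7,2.6).
By the shoelace formula its area is 0.43.

0.43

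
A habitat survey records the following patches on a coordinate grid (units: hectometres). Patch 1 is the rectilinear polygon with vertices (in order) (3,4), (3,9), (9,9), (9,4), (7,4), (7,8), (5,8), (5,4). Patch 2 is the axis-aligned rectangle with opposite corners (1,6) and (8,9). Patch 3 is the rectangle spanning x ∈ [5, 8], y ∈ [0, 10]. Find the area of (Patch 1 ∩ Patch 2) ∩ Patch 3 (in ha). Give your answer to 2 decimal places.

|Patch 1 ∩ Patch 2| = 11.
|(Patch 1 ∩ Patch 2) ∩ Patch 3| = 5.00.

5.00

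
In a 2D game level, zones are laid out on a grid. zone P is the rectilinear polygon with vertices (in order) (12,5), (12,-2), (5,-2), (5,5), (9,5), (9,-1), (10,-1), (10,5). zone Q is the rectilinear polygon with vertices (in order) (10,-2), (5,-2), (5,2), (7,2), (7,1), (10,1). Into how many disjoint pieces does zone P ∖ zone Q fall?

2

zone P ∖ zone Q splits into 2 disjoint pieces (area 14, area 14).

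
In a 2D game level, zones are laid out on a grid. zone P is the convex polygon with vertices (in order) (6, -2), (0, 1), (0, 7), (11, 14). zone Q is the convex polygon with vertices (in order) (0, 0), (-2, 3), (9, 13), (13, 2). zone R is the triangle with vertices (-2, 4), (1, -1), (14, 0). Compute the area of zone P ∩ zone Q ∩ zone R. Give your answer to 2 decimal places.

The intersection is the polygon with vertices (0,3.5), (7.159,1.71), (6.96,1.071), (1.529,0.235), (0,1).
By the shoelace formula its area is 13.88.

13.88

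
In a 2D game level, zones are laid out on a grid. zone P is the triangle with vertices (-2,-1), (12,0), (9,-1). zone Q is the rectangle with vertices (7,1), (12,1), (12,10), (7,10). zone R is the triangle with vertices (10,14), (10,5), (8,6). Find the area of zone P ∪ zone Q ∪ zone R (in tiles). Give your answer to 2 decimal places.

By inclusion–exclusion:
Individual areas: |zone P| = 5.5, |zone Q| = 45, |zone R| = 9.
|zone P∩zone Q| = 0.
|zone P∩zone R| = 0.
|zone Q∩zone R| = 7.
|zone P∩zone Q∩zone R| = 0.
|zone P ∪ zone Q ∪ zone R| = 59.5 − 7 + 0 = 52.50.

52.50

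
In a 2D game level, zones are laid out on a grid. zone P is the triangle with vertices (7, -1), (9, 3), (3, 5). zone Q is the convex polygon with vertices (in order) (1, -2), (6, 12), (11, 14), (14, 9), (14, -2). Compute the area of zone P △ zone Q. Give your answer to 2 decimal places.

136.67

|zone P| = 14, |zone Q| = 150.5, |zone P∩zone Q| = 13.9151.
|zone P △ zone Q| = |zone P| + |zone Q| − 2·|zone P∩zone Q| = 14 + 150.5 − 27.8303 = 136.67.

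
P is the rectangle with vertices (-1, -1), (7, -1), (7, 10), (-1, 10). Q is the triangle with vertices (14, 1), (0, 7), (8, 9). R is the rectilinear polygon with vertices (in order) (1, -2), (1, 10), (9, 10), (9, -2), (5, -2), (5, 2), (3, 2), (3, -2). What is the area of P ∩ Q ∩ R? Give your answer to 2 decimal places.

The intersection is the polygon with vertices (1,6.571), (1,7.25), (7,8.75), (7,4).
By the shoelace formula its area is 16.29.

16.29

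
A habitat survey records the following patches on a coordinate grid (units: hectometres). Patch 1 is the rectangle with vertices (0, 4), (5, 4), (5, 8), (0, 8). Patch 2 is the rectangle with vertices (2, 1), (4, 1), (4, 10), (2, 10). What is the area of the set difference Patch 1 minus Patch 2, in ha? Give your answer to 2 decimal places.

|Patch 1∩Patch 2|: x∈[2,4], y∈[4,8] → 2·4 = 8.
|Patch 1| = 20.
|Patch 1 ∖ Patch 2| = |Patch 1| − |Patch 1∩Patch 2| = 20 − 8 = 12.00.

12.00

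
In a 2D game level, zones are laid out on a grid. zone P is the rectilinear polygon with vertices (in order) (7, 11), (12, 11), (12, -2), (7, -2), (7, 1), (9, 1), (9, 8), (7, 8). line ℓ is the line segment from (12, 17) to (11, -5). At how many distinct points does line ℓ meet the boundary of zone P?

2

The segment meets the boundary at (11.136,-2), (11.727,11).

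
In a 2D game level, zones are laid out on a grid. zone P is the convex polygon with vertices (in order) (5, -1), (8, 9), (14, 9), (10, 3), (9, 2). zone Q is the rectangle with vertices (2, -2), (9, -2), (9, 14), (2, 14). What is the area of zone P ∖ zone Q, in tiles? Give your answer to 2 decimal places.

18.50

|zone P| = 37.5, |zone P∩zone Q| = 19.
|zone P ∖ zone Q| = |zone P| − |zone P∩zone Q| = 37.5 − 19 = 18.50.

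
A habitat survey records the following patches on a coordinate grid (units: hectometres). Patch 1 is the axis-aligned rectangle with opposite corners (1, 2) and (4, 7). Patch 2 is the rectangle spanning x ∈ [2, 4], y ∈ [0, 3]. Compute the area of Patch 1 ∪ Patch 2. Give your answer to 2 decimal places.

19.00

By inclusion–exclusion:
Individual areas: |Patch 1| = 15, |Patch 2| = 6.
|Patch 1∩Patch 2|: x∈[2,4], y∈[2,3] → 2·1 = 2.
|Patch 1 ∪ Patch 2| = 21 − 2 = 19.00.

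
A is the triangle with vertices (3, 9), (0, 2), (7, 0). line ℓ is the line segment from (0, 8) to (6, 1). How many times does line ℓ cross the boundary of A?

1

The segment meets the boundary at (1.714,6).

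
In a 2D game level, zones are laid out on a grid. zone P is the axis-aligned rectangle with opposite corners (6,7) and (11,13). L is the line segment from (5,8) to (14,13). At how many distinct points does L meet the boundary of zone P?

The segment meets the boundary at (11,11.333), (6,8.556).

2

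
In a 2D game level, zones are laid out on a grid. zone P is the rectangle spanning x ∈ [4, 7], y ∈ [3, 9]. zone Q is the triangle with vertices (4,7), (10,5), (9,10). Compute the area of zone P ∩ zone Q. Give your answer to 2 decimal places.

4.20

The intersection is the polygon with vertices (7,6), (4,7), (7,8.8).
By the shoelace formula its area is 4.20.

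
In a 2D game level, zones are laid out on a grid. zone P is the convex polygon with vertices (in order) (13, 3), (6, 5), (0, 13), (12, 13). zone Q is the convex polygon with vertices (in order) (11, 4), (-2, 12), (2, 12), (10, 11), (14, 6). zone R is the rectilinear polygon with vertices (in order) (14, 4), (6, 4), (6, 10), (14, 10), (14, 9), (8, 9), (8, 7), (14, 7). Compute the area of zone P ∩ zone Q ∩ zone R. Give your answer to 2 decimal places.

20.63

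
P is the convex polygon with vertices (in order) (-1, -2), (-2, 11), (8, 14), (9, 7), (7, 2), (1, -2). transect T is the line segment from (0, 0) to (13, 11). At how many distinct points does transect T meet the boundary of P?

The segment meets the boundary at (8.922,7.549).

1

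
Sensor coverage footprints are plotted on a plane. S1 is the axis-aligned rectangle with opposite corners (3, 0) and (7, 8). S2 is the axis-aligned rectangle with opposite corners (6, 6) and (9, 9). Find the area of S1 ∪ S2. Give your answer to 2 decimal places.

39.00

By inclusion–exclusion:
Individual areas: |S1| = 32, |S2| = 9.
|S1∩S2|: x∈[6,7], y∈[6,8] → 1·2 = 2.
|S1 ∪ S2| = 41 − 2 = 39.00.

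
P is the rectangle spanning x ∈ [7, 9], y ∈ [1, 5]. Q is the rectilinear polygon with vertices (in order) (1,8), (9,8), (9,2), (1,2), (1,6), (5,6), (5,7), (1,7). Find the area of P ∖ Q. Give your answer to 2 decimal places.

2.00

|P| = 8, |P∩Q| = 6.
|P ∖ Q| = |P| − |P∩Q| = 8 − 6 = 2.00.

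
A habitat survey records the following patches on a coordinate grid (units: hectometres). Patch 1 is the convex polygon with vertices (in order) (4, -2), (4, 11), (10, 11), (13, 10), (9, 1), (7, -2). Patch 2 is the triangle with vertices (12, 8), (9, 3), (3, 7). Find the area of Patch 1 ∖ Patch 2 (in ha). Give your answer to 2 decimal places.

|Patch 1| = 82.5, |Patch 1∩Patch 2| = 20.6111.
|Patch 1 ∖ Patch 2| = |Patch 1| − |Patch 1∩Patch 2| = 82.5 − 20.6111 = 61.89.

61.89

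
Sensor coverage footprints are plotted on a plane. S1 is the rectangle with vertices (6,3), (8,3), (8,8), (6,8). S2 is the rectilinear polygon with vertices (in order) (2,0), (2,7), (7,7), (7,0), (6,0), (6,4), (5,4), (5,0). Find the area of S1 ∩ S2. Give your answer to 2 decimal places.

4.00

The intersection is the polygon with vertices (6,7), (7,7), (7,3), (6,3), (6,4).
By the shoelace formula its area is 4.00.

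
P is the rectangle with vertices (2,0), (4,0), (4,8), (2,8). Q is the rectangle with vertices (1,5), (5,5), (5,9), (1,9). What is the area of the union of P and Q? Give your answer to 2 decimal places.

26.00

By inclusion–exclusion:
Individual areas: |P| = 16, |Q| = 16.
|P∩Q|: x∈[2,4], y∈[5,8] → 2·3 = 6.
|P ∪ Q| = 32 − 6 = 26.00.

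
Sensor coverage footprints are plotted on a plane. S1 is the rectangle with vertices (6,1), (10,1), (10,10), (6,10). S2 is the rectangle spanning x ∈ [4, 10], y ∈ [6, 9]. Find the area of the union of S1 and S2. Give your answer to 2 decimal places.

42.00

By inclusion–exclusion:
Individual areas: |S1| = 36, |S2| = 18.
|S1∩S2|: x∈[6,10], y∈[6,9] → 4·3 = 12.
|S1 ∪ S2| = 54 − 12 = 42.00.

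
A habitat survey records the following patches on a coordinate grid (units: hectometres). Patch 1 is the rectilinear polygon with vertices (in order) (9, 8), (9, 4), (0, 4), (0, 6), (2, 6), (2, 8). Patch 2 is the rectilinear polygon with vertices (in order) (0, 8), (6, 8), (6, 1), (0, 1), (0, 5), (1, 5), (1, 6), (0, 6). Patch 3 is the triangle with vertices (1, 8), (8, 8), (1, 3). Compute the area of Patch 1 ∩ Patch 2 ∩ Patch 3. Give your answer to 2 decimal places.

13.37

The intersection is the polygon with vertices (1,6), (2,6), (2,8), (6,8), (6,6.571), (2.4,4), (1,4), (1,5).
By the shoelace formula its area is 13.37.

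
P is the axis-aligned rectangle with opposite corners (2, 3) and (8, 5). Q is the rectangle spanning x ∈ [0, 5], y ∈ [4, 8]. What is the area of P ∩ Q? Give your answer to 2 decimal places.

3.00

|P∩Q|: x∈[2,5], y∈[4,5] → 3·1 = 3.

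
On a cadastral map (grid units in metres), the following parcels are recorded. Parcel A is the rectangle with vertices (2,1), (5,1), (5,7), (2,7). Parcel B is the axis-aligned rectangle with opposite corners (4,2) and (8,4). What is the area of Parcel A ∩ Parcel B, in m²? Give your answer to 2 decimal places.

|Parcel A∩Parcel B|: x∈[4,5], y∈[2,4] → 1·2 = 2.

2.00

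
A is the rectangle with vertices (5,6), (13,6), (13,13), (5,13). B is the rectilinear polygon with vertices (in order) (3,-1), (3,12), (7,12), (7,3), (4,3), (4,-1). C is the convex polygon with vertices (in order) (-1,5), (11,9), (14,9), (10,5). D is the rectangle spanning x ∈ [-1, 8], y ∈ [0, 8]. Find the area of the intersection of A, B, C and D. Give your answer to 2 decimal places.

2.67

The intersection is the polygon with vertices (7,7.667), (7,6), (5,6), (5,7).
By the shoelace formula its area is 2.67.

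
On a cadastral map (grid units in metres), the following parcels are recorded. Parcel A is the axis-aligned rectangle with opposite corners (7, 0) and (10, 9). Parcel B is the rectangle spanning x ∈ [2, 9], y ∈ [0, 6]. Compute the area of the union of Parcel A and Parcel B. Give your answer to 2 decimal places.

57.00

By inclusion–exclusion:
Individual areas: |Parcel A| = 27, |Parcel B| = 42.
|Parcel A∩Parcel B|: x∈[7,9], y∈[0,6] → 2·6 = 12.
|Parcel A ∪ Parcel B| = 69 − 12 = 57.00.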